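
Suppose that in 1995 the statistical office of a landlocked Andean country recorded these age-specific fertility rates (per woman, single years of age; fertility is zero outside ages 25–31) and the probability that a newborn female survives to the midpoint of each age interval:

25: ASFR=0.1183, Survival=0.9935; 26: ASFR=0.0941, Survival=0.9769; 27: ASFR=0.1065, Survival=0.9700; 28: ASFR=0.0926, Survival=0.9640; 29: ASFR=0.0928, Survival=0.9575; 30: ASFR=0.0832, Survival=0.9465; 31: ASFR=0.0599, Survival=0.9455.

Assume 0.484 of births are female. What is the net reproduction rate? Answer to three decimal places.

0.303

Proportion female at birth = 0.484.
Survival-weighted fertility by age (1·fₓ·Sₓ):
  25: 1 × 0.1183 × 0.9935 = 0.11753
  26: 1 × 0.0941 × 0.9769 = 0.09193
  27: 1 × 0.1065 × 0.9700 = 0.10331
  28: 1 × 0.0926 × 0.9640 = 0.08927
  29: 1 × 0.0928 × 0.9575 = 0.08886
  30: 1 × 0.0832 × 0.9465 = 0.07875
  31: 1 × 0.0599 × 0.9455 = 0.05664
Sum = 0.62629
NRR = 0.484 × 0.62629 = 0.30312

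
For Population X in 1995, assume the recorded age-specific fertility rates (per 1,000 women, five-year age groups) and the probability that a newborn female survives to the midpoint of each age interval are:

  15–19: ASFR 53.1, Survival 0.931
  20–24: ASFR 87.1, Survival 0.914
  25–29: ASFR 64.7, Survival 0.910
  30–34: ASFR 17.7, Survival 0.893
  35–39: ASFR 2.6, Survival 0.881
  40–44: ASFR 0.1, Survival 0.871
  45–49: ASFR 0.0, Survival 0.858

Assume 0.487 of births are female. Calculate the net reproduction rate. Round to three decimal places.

Proportion female at birth = 0.487.
Each age group contributes 5 × ASFR × survival:
  15–19: 5 × 53.1/1000 × 0.931 = 0.24718
  20–24: 5 × 87.1/1000 × 0.914 = 0.39805
  25–29: 5 × 64.7/1000 × 0.910 = 0.29439
  30–34: 5 × 17.7/1000 × 0.893 = 0.07903
  35–39: 5 × 2.6/1000 × 0.881 = 0.01145
  40–44: 5 × 0.1/1000 × 0.871 = 0.00044
  45–49: 5 × 0.0/1000 × 0.858 = 0.00000
Sum = 1.03054
NRR = 0.487 × 1.03054 = 0.50187
An NRR under 1 implies long-run decline under these rates.

0.502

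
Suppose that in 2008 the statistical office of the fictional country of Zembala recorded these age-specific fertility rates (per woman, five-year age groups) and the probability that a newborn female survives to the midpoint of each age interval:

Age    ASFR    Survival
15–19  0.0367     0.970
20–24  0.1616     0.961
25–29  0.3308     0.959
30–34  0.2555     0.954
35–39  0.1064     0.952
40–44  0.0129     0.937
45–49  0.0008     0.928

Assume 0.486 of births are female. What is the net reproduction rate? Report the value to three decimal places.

2.104

Proportion female at birth = 0.486.
Weighting each age-specific rate by interval width and survival:
  15–19: 5 × 0.0367 × 0.970 = 0.17800
  20–24: 5 × 0.1616 × 0.961 = 0.77649
  25–29: 5 × 0.3308 × 0.959 = 1.58619
  30–34: 5 × 0.2555 × 0.954 = 1.21874
  35–39: 5 × 0.1064 × 0.952 = 0.50646
  40–44: 5 × 0.0129 × 0.937 = 0.06044
  45–49: 5 × 0.0008 × 0.928 = 0.00371
Sum = 4.33003
NRR = 0.486 × 4.33003 = 2.10439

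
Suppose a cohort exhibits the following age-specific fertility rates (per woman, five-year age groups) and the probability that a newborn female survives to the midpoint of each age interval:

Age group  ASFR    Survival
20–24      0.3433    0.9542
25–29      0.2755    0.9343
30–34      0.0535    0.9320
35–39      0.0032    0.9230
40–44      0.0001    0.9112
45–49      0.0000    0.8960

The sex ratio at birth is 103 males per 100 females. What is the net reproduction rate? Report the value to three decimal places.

Proportion female at birth = 100 / (100 + 103) = 0.49261.
Per-age-group product (5 × ASFR × survival probability):
  20–24: 5 × 0.3433 × 0.9542 = 1.63788
  25–29: 5 × 0.2755 × 0.9343 = 1.28700
  30–34: 5 × 0.0535 × 0.9320 = 0.24931
  35–39: 5 × 0.0032 × 0.9230 = 0.01477
  40–44: 5 × 0.0001 × 0.9112 = 0.00046
  45–49: 5 × 0.0000 × 0.8960 = 0.00000
Sum = 3.18942
NRR = 0.49261 × 3.18942 = 1.57114
An NRR exceeding 1 indicates intrinsic growth under these rates.

1.571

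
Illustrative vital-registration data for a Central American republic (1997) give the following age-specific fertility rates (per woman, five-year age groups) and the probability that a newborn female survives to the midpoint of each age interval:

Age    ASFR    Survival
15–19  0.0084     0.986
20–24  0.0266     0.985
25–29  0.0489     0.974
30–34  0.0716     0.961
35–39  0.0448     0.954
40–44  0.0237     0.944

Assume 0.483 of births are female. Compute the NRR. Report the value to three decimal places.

0.522

Proportion female at birth = 0.483.
Weighting each age-specific rate by interval width and survival:
  15–19: 5 × 0.0084 × 0.986 = 0.04141
  20–24: 5 × 0.0266 × 0.985 = 0.13101
  25–29: 5 × 0.0489 × 0.974 = 0.23814
  30–34: 5 × 0.0716 × 0.961 = 0.34404
  35–39: 5 × 0.0448 × 0.954 = 0.21370
  40–44: 5 × 0.0237 × 0.944 = 0.11186
Sum = 1.08016
NRR = 0.483 × 1.08016 = 0.52172
With NRR below 1 the population is below replacement fertility.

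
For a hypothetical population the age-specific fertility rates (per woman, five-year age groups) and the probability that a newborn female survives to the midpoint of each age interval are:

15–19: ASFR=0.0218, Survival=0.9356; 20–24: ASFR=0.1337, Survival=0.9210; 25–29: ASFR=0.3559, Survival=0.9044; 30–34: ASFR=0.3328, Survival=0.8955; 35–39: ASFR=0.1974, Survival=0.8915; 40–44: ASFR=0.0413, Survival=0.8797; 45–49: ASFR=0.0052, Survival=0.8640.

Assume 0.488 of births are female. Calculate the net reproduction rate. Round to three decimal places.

Proportion female at birth = 0.488.
Survival-weighted fertility by age (5·fₓ·Sₓ):
  15–19: 5 × 0.0218 × 0.9356 = 0.10198
  20–24: 5 × 0.1337 × 0.9210 = 0.61569
  25–29: 5 × 0.3559 × 0.9044 = 1.60938
  30–34: 5 × 0.3328 × 0.8955 = 1.49011
  35–39: 5 × 0.1974 × 0.8915 = 0.87991
  40–44: 5 × 0.0413 × 0.8797 = 0.18166
  45–49: 5 × 0.0052 × 0.8640 = 0.02246
Sum = 4.90119
NRR = 0.488 × 4.90119 = 2.39178

2.392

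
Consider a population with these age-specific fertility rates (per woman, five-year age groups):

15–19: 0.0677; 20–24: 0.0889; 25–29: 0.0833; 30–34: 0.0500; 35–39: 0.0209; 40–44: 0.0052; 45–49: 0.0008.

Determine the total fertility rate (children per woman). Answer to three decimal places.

1.584

Sum of ASFRs = 0.0677 + 0.0889 + 0.0833 + 0.0500 + 0.0209 + 0.0052 + 0.0008 = 0.3168
TFR = 5 × 0.3168 = 1.584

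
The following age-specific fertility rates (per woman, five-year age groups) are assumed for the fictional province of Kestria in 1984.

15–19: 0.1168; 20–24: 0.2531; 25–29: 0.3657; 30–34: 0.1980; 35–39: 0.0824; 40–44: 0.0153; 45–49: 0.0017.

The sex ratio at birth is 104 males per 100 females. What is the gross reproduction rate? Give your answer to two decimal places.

2.53

Proportion female at birth = 100 / (100 + 104) = 0.49020.
Sum of ASFRs = 0.1168 + 0.2531 + 0.3657 + 0.1980 + 0.0824 + 0.0153 + 0.0017 = 1.0330
TFR = 5 × 1.0330 = 5.165
GRR = 0.49020 × 5.165 = 2.53188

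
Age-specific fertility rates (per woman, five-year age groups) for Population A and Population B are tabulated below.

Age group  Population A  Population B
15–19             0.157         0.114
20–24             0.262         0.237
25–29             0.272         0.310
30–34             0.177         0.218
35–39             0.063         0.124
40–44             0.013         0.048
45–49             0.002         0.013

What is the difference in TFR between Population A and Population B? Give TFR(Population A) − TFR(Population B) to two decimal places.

-0.59

Population A:
  Sum of ASFRs = 0.157 + 0.262 + 0.272 + 0.177 + 0.063 + 0.013 + 0.002 = 0.946
  TFR = 5 × 0.946 = 4.73
Population B:
  Sum of ASFRs = 0.114 + 0.237 + 0.310 + 0.218 + 0.124 + 0.048 + 0.013 = 1.064
  TFR = 5 × 1.064 = 5.32
Difference = 4.73 − 5.32 = -0.59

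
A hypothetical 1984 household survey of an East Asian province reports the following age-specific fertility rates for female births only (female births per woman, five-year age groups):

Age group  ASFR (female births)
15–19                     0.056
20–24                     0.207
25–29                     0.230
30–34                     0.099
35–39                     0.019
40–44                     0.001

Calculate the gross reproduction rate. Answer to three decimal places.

Sum of female ASFRs = 0.056 + 0.207 + 0.230 + 0.099 + 0.019 + 0.001 = 0.612
GRR = 5 × 0.612 = 3.06

3.060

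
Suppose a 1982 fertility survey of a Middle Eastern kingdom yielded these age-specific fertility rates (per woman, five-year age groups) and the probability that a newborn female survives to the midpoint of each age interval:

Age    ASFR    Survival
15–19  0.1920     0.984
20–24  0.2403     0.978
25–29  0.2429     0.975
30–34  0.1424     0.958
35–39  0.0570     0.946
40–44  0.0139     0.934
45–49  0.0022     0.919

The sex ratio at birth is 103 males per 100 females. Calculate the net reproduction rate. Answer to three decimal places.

2.133

Proportion female at birth = 100 / (100 + 103) = 0.49261.
Per-age-group product (5 × ASFR × survival probability):
  15–19: 5 × 0.1920 × 0.984 = 0.94464
  20–24: 5 × 0.2403 × 0.978 = 1.17507
  25–29: 5 × 0.2429 × 0.975 = 1.18414
  30–34: 5 × 0.1424 × 0.958 = 0.68210
  35–39: 5 × 0.0570 × 0.946 = 0.26961
  40–44: 5 × 0.0139 × 0.934 = 0.06491
  45–49: 5 × 0.0022 × 0.919 = 0.01011
Sum = 4.33058
NRR = 0.49261 × 4.33058 = 2.13329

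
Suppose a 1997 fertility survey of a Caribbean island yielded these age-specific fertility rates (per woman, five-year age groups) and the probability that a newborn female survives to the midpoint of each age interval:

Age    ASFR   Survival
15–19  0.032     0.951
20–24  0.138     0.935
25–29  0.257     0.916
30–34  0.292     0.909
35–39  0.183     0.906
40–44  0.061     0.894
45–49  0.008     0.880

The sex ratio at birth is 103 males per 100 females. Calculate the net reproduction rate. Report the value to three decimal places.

2.186

Proportion female at birth = 100 / (100 + 103) = 0.49261.
Weighting each age-specific rate by interval width and survival:
  15–19: 5 × 0.032 × 0.951 = 0.15216
  20–24: 5 × 0.138 × 0.935 = 0.64515
  25–29: 5 × 0.257 × 0.916 = 1.17706
  30–34: 5 × 0.292 × 0.909 = 1.32714
  35–39: 5 × 0.183 × 0.906 = 0.82899
  40–44: 5 × 0.061 × 0.894 = 0.27267
  45–49: 5 × 0.008 × 0.880 = 0.03520
Sum = 4.43837
NRR = 0.49261 × 4.43837 = 2.18639
An NRR exceeding 1 indicates intrinsic growth under these rates.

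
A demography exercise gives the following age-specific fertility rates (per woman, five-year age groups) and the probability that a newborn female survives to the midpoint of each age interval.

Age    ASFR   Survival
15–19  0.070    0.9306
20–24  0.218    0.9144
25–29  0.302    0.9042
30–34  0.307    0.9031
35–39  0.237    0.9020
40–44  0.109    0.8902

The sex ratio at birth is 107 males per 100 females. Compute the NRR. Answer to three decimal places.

Proportion female at birth = 100 / (100 + 107) = 0.48309.
Per-age-group product (5 × ASFR × survival probability):
  15–19: 5 × 0.070 × 0.9306 = 0.32571
  20–24: 5 × 0.218 × 0.9144 = 0.99670
  25–29: 5 × 0.302 × 0.9042 = 1.36534
  30–34: 5 × 0.307 × 0.9031 = 1.38626
  35–39: 5 × 0.237 × 0.9020 = 1.06887
  40–44: 5 × 0.109 × 0.8902 = 0.48516
Sum = 5.62804
NRR = 0.48309 × 5.62804 = 2.71885

2.719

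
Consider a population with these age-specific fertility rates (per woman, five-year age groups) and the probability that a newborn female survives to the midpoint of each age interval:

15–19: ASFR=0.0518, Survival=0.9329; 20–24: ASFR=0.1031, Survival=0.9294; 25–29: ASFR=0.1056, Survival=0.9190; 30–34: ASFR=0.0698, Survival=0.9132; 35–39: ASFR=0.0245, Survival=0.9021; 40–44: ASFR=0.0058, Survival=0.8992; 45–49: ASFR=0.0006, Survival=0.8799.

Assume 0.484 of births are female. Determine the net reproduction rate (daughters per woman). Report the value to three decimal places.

Proportion female at birth = 0.484.
Survival-weighted fertility by age (5·fₓ·Sₓ):
  15–19: 5 × 0.0518 × 0.9329 = 0.24162
  20–24: 5 × 0.1031 × 0.9294 = 0.47911
  25–29: 5 × 0.1056 × 0.9190 = 0.48523
  30–34: 5 × 0.0698 × 0.9132 = 0.31871
  35–39: 5 × 0.0245 × 0.9021 = 0.11051
  40–44: 5 × 0.0058 × 0.8992 = 0.02608
  45–49: 5 × 0.0006 × 0.8799 = 0.00264
Sum = 1.66390
NRR = 0.484 × 1.66390 = 0.80533
An NRR under 1 implies long-run decline under these rates.

0.805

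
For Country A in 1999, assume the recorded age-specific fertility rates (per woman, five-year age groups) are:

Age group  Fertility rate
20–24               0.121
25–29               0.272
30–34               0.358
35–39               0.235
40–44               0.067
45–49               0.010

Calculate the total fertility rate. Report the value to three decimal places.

Sum of ASFRs = 0.121 + 0.272 + 0.358 + 0.235 + 0.067 + 0.010 = 1.063
TFR = 5 × 1.063 = 5.315

5.315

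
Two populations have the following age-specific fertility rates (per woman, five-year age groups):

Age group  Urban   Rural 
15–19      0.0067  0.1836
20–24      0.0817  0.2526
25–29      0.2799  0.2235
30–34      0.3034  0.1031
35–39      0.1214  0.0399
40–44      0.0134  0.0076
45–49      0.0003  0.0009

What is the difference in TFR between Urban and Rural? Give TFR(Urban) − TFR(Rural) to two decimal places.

-0.02

Urban:
  Sum of ASFRs = 0.0067 + 0.0817 + 0.2799 + 0.3034 + 0.1214 + 0.0134 + 0.0003 = 0.8068
  TFR = 5 × 0.8068 = 4.034
Rural:
  Sum of ASFRs = 0.1836 + 0.2526 + 0.2235 + 0.1031 + 0.0399 + 0.0076 + 0.0009 = 0.8112
  TFR = 5 × 0.8112 = 4.056
Difference = 4.034 − 4.056 = -0.022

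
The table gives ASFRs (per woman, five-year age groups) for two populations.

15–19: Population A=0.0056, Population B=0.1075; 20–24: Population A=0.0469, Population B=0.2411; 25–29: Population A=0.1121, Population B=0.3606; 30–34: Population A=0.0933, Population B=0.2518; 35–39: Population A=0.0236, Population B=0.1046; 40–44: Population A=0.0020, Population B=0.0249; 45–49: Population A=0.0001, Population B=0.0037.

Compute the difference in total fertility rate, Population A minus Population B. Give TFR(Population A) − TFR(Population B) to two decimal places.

-4.05

Population A:
  Sum of ASFRs = 0.0056 + 0.0469 + 0.1121 + 0.0933 + 0.0236 + 0.0020 + 0.0001 = 0.2836
  TFR = 5 × 0.2836 = 1.418
Population B:
  Sum of ASFRs = 0.1075 + 0.2411 + 0.3606 + 0.2518 + 0.1046 + 0.0249 + 0.0037 = 1.0942
  TFR = 5 × 1.0942 = 5.471
Difference = 1.418 − 5.471 = -4.053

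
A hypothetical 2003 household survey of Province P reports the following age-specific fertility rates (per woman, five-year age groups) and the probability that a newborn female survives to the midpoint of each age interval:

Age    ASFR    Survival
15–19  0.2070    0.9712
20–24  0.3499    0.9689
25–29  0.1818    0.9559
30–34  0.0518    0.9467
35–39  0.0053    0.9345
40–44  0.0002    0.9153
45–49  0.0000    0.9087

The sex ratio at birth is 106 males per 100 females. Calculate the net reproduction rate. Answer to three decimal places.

Proportion female at birth = 100 / (100 + 106) = 0.48544.
Each age group contributes 5 × ASFR × survival:
  15–19: 5 × 0.2070 × 0.9712 = 1.00519
  20–24: 5 × 0.3499 × 0.9689 = 1.69509
  25–29: 5 × 0.1818 × 0.9559 = 0.86891
  30–34: 5 × 0.0518 × 0.9467 = 0.24520
  35–39: 5 × 0.0053 × 0.9345 = 0.02476
  40–44: 5 × 0.0002 × 0.9153 = 0.00092
  45–49: 5 × 0.0000 × 0.9087 = 0.00000
Sum = 3.84007
NRR = 0.48544 × 3.84007 = 1.86412

1.864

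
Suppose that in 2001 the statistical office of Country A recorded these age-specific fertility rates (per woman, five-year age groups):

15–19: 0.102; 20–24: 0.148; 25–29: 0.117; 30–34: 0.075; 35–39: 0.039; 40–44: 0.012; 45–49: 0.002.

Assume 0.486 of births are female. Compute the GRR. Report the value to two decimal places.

Proportion female at birth = 0.486.
Sum of ASFRs = 0.102 + 0.148 + 0.117 + 0.075 + 0.039 + 0.012 + 0.002 = 0.495
TFR = 5 × 0.495 = 2.475
GRR = 0.486 × 2.475 = 1.20285

1.20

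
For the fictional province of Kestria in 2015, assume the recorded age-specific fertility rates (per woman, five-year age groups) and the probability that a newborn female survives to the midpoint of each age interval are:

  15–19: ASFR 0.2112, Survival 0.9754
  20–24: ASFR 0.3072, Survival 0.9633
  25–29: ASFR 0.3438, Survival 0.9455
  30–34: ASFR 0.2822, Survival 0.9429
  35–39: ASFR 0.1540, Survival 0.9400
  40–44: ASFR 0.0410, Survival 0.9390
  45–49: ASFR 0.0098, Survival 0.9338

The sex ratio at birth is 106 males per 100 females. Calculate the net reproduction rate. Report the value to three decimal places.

Proportion female at birth = 100 / (100 + 106) = 0.48544.
Per-age-group product (5 × ASFR × survival probability):
  15–19: 5 × 0.2112 × 0.9754 = 1.03002
  20–24: 5 × 0.3072 × 0.9633 = 1.47963
  25–29: 5 × 0.3438 × 0.9455 = 1.62531
  30–34: 5 × 0.2822 × 0.9429 = 1.33043
  35–39: 5 × 0.1540 × 0.9400 = 0.72380
  40–44: 5 × 0.0410 × 0.9390 = 0.19250
  45–49: 5 × 0.0098 × 0.9338 = 0.04576
Sum = 6.42745
NRR = 0.48544 × 6.42745 = 3.12014
An NRR exceeding 1 indicates intrinsic growth under these rates.

3.120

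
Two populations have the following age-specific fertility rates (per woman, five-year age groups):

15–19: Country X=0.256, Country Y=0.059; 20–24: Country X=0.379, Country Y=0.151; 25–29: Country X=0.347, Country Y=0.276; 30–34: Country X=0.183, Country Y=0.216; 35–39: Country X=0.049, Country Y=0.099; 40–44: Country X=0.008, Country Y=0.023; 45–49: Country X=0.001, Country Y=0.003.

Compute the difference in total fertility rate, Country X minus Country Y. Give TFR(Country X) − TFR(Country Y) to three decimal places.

1.980

Country X:
  Sum of ASFRs = 0.256 + 0.379 + 0.347 + 0.183 + 0.049 + 0.008 + 0.001 = 1.223
  TFR = 5 × 1.223 = 6.115
Country Y:
  Sum of ASFRs = 0.059 + 0.151 + 0.276 + 0.216 + 0.099 + 0.023 + 0.003 = 0.827
  TFR = 5 × 0.827 = 4.135
Difference = 6.115 − 4.135 = 1.98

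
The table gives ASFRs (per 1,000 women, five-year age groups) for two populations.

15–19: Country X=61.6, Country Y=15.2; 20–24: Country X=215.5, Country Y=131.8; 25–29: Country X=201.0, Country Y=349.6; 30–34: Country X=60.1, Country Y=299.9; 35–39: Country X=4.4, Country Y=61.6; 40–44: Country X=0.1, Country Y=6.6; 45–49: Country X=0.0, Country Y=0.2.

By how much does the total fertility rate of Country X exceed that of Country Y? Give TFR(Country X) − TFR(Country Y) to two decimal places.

Country X:
  Sum of ASFRs = 61.6 + 215.5 + 201.0 + 60.1 + 4.4 + 0.1 + 0.0 = 542.7
  TFR = 5 × 542.7 / 1000 = 2.7135
Country Y:
  Sum of ASFRs = 15.2 + 131.8 + 349.6 + 299.9 + 61.6 + 6.6 + 0.2 = 864.9
  TFR = 5 × 864.9 / 1000 = 4.3245
Difference = 2.7135 − 4.3245 = -1.611

-1.61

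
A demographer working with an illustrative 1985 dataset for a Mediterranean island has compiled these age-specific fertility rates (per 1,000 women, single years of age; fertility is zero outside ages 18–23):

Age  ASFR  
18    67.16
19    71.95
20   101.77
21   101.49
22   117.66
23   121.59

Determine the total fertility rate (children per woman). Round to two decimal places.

Sum of ASFRs = 67.16 + 71.95 + 101.77 + 101.49 + 117.66 + 121.59 = 581.62
TFR = 581.62 / 1000 = 0.58162

0.58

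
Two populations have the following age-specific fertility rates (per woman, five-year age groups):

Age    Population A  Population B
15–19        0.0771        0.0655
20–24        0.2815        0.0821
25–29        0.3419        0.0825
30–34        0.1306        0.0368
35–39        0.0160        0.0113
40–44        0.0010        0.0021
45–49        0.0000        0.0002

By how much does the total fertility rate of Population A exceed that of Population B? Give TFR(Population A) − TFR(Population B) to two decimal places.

Population A:
  Sum of ASFRs = 0.0771 + 0.2815 + 0.3419 + 0.1306 + 0.0160 + 0.0010 + 0.0000 = 0.8481
  TFR = 5 × 0.8481 = 4.2405
Population B:
  Sum of ASFRs = 0.0655 + 0.0821 + 0.0825 + 0.0368 + 0.0113 + 0.0021 + 0.0002 = 0.2805
  TFR = 5 × 0.2805 = 1.4025
Difference = 4.2405 − 1.4025 = 2.838

2.84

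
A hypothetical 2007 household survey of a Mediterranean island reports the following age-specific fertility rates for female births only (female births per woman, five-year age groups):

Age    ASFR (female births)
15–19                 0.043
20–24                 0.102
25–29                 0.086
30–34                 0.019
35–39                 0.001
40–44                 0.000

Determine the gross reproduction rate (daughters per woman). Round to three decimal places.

Sum of female ASFRs = 0.043 + 0.102 + 0.086 + 0.019 + 0.001 + 0.000 = 0.251
GRR = 5 × 0.251 = 1.255

1.255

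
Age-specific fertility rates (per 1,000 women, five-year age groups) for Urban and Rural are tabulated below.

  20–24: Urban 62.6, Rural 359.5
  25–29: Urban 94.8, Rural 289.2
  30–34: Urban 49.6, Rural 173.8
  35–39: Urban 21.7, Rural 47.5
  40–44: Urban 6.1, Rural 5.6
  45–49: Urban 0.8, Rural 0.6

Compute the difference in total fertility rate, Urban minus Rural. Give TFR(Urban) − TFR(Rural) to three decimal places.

Urban:
  Sum of ASFRs = 62.6 + 94.8 + 49.6 + 21.7 + 6.1 + 0.8 = 235.6
  TFR = 5 × 235.6 / 1000 = 1.178
Rural:
  Sum of ASFRs = 359.5 + 289.2 + 173.8 + 47.5 + 5.6 + 0.6 = 876.2
  TFR = 5 × 876.2 / 1000 = 4.381
Difference = 1.178 − 4.381 = -3.203

-3.203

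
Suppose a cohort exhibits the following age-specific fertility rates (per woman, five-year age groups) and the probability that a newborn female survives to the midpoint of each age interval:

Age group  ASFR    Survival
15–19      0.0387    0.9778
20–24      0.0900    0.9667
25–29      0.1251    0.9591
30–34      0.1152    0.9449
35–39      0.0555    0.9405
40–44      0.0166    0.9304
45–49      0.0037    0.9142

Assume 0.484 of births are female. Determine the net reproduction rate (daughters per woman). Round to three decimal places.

1.028

Proportion female at birth = 0.484.
Weighting each age-specific rate by interval width and survival:
  15–19: 5 × 0.0387 × 0.9778 = 0.18920
  20–24: 5 × 0.0900 × 0.9667 = 0.43502
  25–29: 5 × 0.1251 × 0.9591 = 0.59992
  30–34: 5 × 0.1152 × 0.9449 = 0.54426
  35–39: 5 × 0.0555 × 0.9405 = 0.26099
  40–44: 5 × 0.0166 × 0.9304 = 0.07722
  45–49: 5 × 0.0037 × 0.9142 = 0.01691
Sum = 2.12352
NRR = 0.484 × 2.12352 = 1.02778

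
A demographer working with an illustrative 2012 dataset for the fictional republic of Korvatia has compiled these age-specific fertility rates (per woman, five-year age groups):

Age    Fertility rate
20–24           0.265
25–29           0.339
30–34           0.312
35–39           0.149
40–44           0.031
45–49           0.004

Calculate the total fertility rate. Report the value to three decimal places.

Sum of ASFRs = 0.265 + 0.339 + 0.312 + 0.149 + 0.031 + 0.004 = 1.100
TFR = 5 × 1.100 = 5.5

5.500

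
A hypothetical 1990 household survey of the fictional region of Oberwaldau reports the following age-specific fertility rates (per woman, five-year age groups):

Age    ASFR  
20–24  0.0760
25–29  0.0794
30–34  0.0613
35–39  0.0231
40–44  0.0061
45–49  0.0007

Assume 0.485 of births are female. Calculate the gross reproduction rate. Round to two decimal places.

0.60

Proportion female at birth = 0.485.
Sum of ASFRs = 0.0760 + 0.0794 + 0.0613 + 0.0231 + 0.0061 + 0.0007 = 0.2466
TFR = 5 × 0.2466 = 1.233
GRR = 0.485 × 1.233 = 0.59801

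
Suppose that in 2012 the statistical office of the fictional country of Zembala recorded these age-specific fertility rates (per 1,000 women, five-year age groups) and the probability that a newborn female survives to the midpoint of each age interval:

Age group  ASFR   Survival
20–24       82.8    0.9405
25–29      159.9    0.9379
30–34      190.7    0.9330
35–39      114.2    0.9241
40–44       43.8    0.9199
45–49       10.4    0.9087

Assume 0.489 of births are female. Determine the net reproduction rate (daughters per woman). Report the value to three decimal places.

Proportion female at birth = 0.489.
Each age group contributes 5 × ASFR × survival:
  20–24: 5 × 82.8/1000 × 0.9405 = 0.38937
  25–29: 5 × 159.9/1000 × 0.9379 = 0.74985
  30–34: 5 × 190.7/1000 × 0.9330 = 0.88962
  35–39: 5 × 114.2/1000 × 0.9241 = 0.52766
  40–44: 5 × 43.8/1000 × 0.9199 = 0.20146
  45–49: 5 × 10.4/1000 × 0.9087 = 0.04725
Sum = 2.80521
NRR = 0.489 × 2.80521 = 1.37175
With NRR above 1 the population is above replacement fertility.

1.372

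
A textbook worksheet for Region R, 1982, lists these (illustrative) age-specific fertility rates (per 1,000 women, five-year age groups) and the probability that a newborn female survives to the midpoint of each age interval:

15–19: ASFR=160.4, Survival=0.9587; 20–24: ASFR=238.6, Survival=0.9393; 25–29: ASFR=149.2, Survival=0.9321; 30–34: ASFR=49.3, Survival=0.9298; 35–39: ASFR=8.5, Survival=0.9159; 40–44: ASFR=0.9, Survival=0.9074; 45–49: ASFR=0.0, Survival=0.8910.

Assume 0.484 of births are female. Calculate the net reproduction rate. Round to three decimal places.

1.383

Proportion female at birth = 0.484.
Weighting each age-specific rate by interval width and survival:
  15–19: 5 × 160.4/1000 × 0.9587 = 0.76888
  20–24: 5 × 238.6/1000 × 0.9393 = 1.12058
  25–29: 5 × 149.2/1000 × 0.9321 = 0.69535
  30–34: 5 × 49.3/1000 × 0.9298 = 0.22920
  35–39: 5 × 8.5/1000 × 0.9159 = 0.03893
  40–44: 5 × 0.9/1000 × 0.9074 = 0.00408
  45–49: 5 × 0.0/1000 × 0.8910 = 0.00000
Sum = 2.85702
NRR = 0.484 × 2.85702 = 1.38280
An NRR exceeding 1 indicates intrinsic growth under these rates.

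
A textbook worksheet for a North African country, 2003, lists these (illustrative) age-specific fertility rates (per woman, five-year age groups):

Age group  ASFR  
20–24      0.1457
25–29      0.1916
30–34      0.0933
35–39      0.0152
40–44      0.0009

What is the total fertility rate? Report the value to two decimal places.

Sum of ASFRs = 0.1457 + 0.1916 + 0.0933 + 0.0152 + 0.0009 = 0.4467
TFR = 5 × 0.4467 = 2.2335

2.23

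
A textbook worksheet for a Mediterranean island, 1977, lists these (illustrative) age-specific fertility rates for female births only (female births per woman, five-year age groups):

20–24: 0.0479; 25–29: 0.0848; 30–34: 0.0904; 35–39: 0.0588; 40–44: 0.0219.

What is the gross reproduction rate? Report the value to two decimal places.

Sum of female ASFRs = 0.0479 + 0.0848 + 0.0904 + 0.0588 + 0.0219 = 0.3038
GRR = 5 × 0.3038 = 1.519

1.52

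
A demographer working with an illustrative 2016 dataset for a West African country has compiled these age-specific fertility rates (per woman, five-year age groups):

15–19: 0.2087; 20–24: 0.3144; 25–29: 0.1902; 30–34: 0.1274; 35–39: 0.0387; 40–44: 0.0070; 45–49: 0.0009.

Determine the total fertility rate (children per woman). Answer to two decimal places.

Sum of ASFRs = 0.2087 + 0.3144 + 0.1902 + 0.1274 + 0.0387 + 0.0070 + 0.0009 = 0.8873
TFR = 5 × 0.8873 = 4.4365

4.44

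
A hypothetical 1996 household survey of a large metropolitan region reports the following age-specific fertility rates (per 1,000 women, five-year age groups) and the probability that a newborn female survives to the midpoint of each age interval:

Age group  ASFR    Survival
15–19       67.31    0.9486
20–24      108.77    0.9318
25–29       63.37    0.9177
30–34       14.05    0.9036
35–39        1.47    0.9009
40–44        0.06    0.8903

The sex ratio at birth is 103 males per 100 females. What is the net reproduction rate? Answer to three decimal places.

Proportion female at birth = 100 / (100 + 103) = 0.49261.
Each age group contributes 5 × ASFR × survival:
  15–19: 5 × 67.31/1000 × 0.9486 = 0.31925
  20–24: 5 × 108.77/1000 × 0.9318 = 0.50676
  25–29: 5 × 63.37/1000 × 0.9177 = 0.29077
  30–34: 5 × 14.05/1000 × 0.9036 = 0.06348
  35–39: 5 × 1.47/1000 × 0.9009 = 0.00662
  40–44: 5 × 0.06/1000 × 0.8903 = 0.00027
Sum = 1.18715
NRR = 0.49261 × 1.18715 = 0.58480
With NRR below 1 the population is below replacement fertility.

0.585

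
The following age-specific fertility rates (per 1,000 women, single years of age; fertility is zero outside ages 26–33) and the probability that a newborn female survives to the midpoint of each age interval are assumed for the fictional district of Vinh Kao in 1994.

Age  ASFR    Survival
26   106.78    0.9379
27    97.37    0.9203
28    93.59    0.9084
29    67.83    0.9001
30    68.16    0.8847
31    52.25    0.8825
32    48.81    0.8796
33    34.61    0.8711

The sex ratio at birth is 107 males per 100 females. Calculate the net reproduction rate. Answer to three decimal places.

0.249

Proportion female at birth = 100 / (100 + 107) = 0.48309.
Each age group contributes 1 × ASFR × survival:
  26: 1 × 106.78/1000 × 0.9379 = 0.10015
  27: 1 × 97.37/1000 × 0.9203 = 0.08961
  28: 1 × 93.59/1000 × 0.9084 = 0.08502
  29: 1 × 67.83/1000 × 0.9001 = 0.06105
  30: 1 × 68.16/1000 × 0.8847 = 0.06030
  31: 1 × 52.25/1000 × 0.8825 = 0.04611
  32: 1 × 48.81/1000 × 0.8796 = 0.04293
  33: 1 × 34.61/1000 × 0.8711 = 0.03015
Sum = 0.51532
NRR = 0.48309 × 0.51532 = 0.24895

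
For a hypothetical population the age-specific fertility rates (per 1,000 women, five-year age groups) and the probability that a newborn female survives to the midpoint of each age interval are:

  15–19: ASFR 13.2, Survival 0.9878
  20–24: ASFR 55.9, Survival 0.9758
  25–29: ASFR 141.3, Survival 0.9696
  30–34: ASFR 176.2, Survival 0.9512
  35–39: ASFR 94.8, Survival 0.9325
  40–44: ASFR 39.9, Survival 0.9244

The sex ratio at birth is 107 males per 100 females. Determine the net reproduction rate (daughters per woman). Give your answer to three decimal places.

Proportion female at birth = 100 / (100 + 107) = 0.48309.
Each age group contributes 5 × ASFR × survival:
  15–19: 5 × 13.2/1000 × 0.9878 = 0.06519
  20–24: 5 × 55.9/1000 × 0.9758 = 0.27274
  25–29: 5 × 141.3/1000 × 0.9696 = 0.68502
  30–34: 5 × 176.2/1000 × 0.9512 = 0.83801
  35–39: 5 × 94.8/1000 × 0.9325 = 0.44201
  40–44: 5 × 39.9/1000 × 0.9244 = 0.18442
Sum = 2.48739
NRR = 0.48309 × 2.48739 = 1.20163
With NRR above 1 the population is above replacement fertility.

1.202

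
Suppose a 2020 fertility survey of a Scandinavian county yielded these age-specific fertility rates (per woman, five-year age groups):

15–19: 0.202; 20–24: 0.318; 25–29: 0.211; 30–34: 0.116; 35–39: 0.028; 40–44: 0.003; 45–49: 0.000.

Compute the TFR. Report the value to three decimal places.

4.390

Sum of ASFRs = 0.202 + 0.318 + 0.211 + 0.116 + 0.028 + 0.003 + 0.000 = 0.878
TFR = 5 × 0.878 = 4.39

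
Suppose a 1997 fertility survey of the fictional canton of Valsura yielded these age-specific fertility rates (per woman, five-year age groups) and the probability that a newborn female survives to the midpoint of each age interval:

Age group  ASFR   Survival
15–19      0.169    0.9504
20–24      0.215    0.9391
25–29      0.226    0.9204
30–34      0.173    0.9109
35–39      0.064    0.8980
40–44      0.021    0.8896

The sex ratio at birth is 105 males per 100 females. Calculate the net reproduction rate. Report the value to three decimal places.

1.962

Proportion female at birth = 100 / (100 + 105) = 0.48780.
Weighting each age-specific rate by interval width and survival:
  15–19: 5 × 0.169 × 0.9504 = 0.80309
  20–24: 5 × 0.215 × 0.9391 = 1.00953
  25–29: 5 × 0.226 × 0.9204 = 1.04005
  30–34: 5 × 0.173 × 0.9109 = 0.78793
  35–39: 5 × 0.064 × 0.8980 = 0.28736
  40–44: 5 × 0.021 × 0.8896 = 0.09341
Sum = 4.02137
NRR = 0.48780 × 4.02137 = 1.96162
NRR > 1, so each generation more than replaces itself.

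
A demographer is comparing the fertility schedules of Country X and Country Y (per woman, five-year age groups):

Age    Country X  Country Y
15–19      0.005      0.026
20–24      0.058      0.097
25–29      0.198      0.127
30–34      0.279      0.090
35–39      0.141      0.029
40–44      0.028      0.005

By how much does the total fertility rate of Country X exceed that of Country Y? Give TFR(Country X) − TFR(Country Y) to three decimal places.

1.675

Country X:
  Sum of ASFRs = 0.005 + 0.058 + 0.198 + 0.279 + 0.141 + 0.028 = 0.709
  TFR = 5 × 0.709 = 3.545
Country Y:
  Sum of ASFRs = 0.026 + 0.097 + 0.127 + 0.090 + 0.029 + 0.005 = 0.374
  TFR = 5 × 0.374 = 1.87
Difference = 3.545 − 1.87 = 1.675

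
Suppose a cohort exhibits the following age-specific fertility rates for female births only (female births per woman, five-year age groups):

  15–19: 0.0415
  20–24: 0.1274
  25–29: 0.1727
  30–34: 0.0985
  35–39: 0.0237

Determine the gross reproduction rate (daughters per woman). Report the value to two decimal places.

2.32

Sum of female ASFRs = 0.0415 + 0.1274 + 0.1727 + 0.0985 + 0.0237 = 0.4638
GRR = 5 × 0.4638 = 2.319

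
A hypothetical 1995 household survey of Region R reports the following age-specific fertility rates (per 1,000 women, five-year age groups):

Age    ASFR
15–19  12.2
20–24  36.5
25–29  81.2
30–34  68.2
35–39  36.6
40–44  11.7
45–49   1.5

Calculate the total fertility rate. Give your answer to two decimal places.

1.24

Sum of ASFRs = 12.2 + 36.5 + 81.2 + 68.2 + 36.6 + 11.7 + 1.5 = 247.9
TFR = 5 × 247.9 / 1000 = 1.2395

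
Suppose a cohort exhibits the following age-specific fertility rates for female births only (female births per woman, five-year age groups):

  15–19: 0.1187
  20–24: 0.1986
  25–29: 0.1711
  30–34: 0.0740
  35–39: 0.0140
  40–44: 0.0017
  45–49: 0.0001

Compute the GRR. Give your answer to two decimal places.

Sum of female ASFRs = 0.1187 + 0.1986 + 0.1711 + 0.0740 + 0.0140 + 0.0017 + 0.0001 = 0.5782
GRR = 5 × 0.5782 = 2.891

2.89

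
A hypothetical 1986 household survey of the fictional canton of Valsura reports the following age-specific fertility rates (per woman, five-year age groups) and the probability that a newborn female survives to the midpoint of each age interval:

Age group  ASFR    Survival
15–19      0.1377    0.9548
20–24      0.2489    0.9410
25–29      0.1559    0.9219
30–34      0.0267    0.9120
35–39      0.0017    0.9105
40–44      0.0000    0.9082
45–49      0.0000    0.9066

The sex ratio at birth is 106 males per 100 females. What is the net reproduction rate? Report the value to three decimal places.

Proportion female at birth = 100 / (100 + 106) = 0.48544.
Weighting each age-specific rate by interval width and survival:
  15–19: 5 × 0.1377 × 0.9548 = 0.65738
  20–24: 5 × 0.2489 × 0.9410 = 1.17107
  25–29: 5 × 0.1559 × 0.9219 = 0.71862
  30–34: 5 × 0.0267 × 0.9120 = 0.12175
  35–39: 5 × 0.0017 × 0.9105 = 0.00774
  40–44: 5 × 0.0000 × 0.9082 = 0.00000
  45–49: 5 × 0.0000 × 0.9066 = 0.00000
Sum = 2.67656
NRR = 0.48544 × 2.67656 = 1.29931
An NRR exceeding 1 indicates intrinsic growth under these rates.

1.299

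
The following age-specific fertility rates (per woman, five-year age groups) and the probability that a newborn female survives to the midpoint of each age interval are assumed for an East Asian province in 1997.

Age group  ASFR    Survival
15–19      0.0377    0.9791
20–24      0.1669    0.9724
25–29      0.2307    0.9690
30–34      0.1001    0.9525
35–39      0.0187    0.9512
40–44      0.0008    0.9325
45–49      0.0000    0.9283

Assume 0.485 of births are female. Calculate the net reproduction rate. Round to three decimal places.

Proportion female at birth = 0.485.
Each age group contributes 5 × ASFR × survival:
  15–19: 5 × 0.0377 × 0.9791 = 0.18456
  20–24: 5 × 0.1669 × 0.9724 = 0.81147
  25–29: 5 × 0.2307 × 0.9690 = 1.11774
  30–34: 5 × 0.1001 × 0.9525 = 0.47673
  35–39: 5 × 0.0187 × 0.9512 = 0.08894
  40–44: 5 × 0.0008 × 0.9325 = 0.00373
  45–49: 5 × 0.0000 × 0.9283 = 0.00000
Sum = 2.68317
NRR = 0.485 × 2.68317 = 1.30134
NRR > 1, so each generation more than replaces itself.

1.301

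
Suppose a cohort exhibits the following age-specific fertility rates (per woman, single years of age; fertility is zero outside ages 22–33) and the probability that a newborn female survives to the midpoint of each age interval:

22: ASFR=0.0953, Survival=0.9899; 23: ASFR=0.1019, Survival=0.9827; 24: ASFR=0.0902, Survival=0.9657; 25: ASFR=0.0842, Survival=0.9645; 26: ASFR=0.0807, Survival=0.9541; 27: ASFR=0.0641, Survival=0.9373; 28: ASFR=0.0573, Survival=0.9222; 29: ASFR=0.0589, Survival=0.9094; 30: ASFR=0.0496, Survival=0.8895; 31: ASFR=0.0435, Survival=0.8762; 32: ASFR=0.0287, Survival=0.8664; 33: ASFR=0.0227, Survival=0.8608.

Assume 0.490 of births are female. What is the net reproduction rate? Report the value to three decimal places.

0.359

Proportion female at birth = 0.490.
Survival-weighted fertility by age (1·fₓ·Sₓ):
  22: 1 × 0.0953 × 0.9899 = 0.09434
  23: 1 × 0.1019 × 0.9827 = 0.10014
  24: 1 × 0.0902 × 0.9657 = 0.08711
  25: 1 × 0.0842 × 0.9645 = 0.08121
  26: 1 × 0.0807 × 0.9541 = 0.07700
  27: 1 × 0.0641 × 0.9373 = 0.06008
  28: 1 × 0.0573 × 0.9222 = 0.05284
  29: 1 × 0.0589 × 0.9094 = 0.05356
  30: 1 × 0.0496 × 0.8895 = 0.04412
  31: 1 × 0.0435 × 0.8762 = 0.03811
  32: 1 × 0.0287 × 0.8664 = 0.02487
  33: 1 × 0.0227 × 0.8608 = 0.01954
Sum = 0.73292
NRR = 0.490 × 0.73292 = 0.35913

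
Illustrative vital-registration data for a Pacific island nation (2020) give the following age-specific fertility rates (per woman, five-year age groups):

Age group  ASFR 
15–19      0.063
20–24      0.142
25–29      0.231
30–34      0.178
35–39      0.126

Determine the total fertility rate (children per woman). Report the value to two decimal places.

3.70

Sum of ASFRs = 0.063 + 0.142 + 0.231 + 0.178 + 0.126 = 0.740
TFR = 5 × 0.740 = 3.7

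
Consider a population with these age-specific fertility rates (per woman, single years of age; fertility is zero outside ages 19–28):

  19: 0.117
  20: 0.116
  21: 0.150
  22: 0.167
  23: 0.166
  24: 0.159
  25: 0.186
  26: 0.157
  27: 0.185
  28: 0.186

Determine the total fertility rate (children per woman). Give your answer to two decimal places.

Sum of ASFRs = 0.117 + 0.116 + 0.150 + 0.167 + 0.166 + 0.159 + 0.186 + 0.157 + 0.185 + 0.186 = 1.589
TFR = 1.589

1.59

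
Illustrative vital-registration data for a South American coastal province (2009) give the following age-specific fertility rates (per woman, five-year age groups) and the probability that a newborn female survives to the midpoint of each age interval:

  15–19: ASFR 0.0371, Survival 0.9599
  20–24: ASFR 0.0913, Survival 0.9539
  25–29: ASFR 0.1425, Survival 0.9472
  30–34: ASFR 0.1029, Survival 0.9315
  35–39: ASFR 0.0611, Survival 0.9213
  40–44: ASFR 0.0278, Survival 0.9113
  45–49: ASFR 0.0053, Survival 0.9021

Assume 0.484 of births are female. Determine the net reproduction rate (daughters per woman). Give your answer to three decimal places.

Proportion female at birth = 0.484.
Each age group contributes 5 × ASFR × survival:
  15–19: 5 × 0.0371 × 0.9599 = 0.17806
  20–24: 5 × 0.0913 × 0.9539 = 0.43546
  25–29: 5 × 0.1425 × 0.9472 = 0.67488
  30–34: 5 × 0.1029 × 0.9315 = 0.47926
  35–39: 5 × 0.0611 × 0.9213 = 0.28146
  40–44: 5 × 0.0278 × 0.9113 = 0.12667
  45–49: 5 × 0.0053 × 0.9021 = 0.02391
Sum = 2.19970
NRR = 0.484 × 2.19970 = 1.06465
With NRR above 1 the population is above replacement fertility.

1.065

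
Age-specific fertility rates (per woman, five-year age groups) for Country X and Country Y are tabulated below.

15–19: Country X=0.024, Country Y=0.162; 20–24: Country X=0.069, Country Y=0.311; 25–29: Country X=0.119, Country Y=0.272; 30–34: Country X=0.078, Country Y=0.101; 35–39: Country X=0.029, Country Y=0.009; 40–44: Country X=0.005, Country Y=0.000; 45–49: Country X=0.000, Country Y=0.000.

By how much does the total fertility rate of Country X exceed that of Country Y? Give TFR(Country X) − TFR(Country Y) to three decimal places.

-2.655

Country X:
  Sum of ASFRs = 0.024 + 0.069 + 0.119 + 0.078 + 0.029 + 0.005 + 0.000 = 0.324
  TFR = 5 × 0.324 = 1.62
Country Y:
  Sum of ASFRs = 0.162 + 0.311 + 0.272 + 0.101 + 0.009 + 0.000 + 0.000 = 0.855
  TFR = 5 × 0.855 = 4.275
Difference = 1.62 − 4.275 = -2.655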